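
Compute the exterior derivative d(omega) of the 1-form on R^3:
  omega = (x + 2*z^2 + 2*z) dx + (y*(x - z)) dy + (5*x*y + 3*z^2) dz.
d(omega) = (y) dx ∧ dy + (5*y - 4*z - 2) dx ∧ dz + (5*x + y) dy ∧ dz

For a 1-form omega = sum_i f_i dx_i, the exterior derivative is
  d(omega) = sum_{i < j} (∂f_j/∂x_i - ∂f_i/∂x_j) dx_i ∧ dx_j.
  coefficient of dx ∧ dy: ∂f_2/∂x - ∂f_1/∂y = ∂(y*(x - z))/∂x - ∂(x + 2*z^2 + 2*z)/∂y = y
  coefficient of dx ∧ dz: ∂f_3/∂x - ∂f_1/∂z = ∂(5*x*y + 3*z^2)/∂x - ∂(x + 2*z^2 + 2*z)/∂z = 5*y - 4*z - 2
  coefficient of dy ∧ dz: ∂f_3/∂y - ∂f_2/∂z = ∂(5*x*y + 3*z^2)/∂y - ∂(y*(x - z))/∂z = 5*x + y
Assembling: d(omega) = (y) dx ∧ dy + (5*y - 4*z - 2) dx ∧ dz + (5*x + y) dy ∧ dz.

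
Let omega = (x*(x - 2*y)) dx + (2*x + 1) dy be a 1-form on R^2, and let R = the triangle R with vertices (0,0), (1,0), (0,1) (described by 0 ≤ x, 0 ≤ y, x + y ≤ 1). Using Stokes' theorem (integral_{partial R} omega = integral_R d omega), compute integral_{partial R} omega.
integral_(partial R) omega = 4/3

Stokes: integral_partial_R omega = integral_R d omega with d omega = (∂Q/∂x - ∂P/∂y) dx ∧ dy.
  ∂Q/∂x = 2
  ∂P/∂y = -2*x
  integrand = ∂Q/∂x - ∂P/∂y = 2*x + 2.
Integrating over R: integral_0^1 integral_0^{1-x} (2*x + 2) dy dx = 4/3.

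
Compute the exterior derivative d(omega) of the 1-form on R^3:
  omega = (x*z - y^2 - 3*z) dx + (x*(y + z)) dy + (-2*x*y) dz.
d(omega) = (3*y + z) dx ∧ dy + (-x - 2*y + 3) dx ∧ dz + (-3*x) dy ∧ dz

For a 1-form omega = sum_i f_i dx_i, the exterior derivative is
  d(omega) = sum_{i < j} (∂f_j/∂x_i - ∂f_i/∂x_j) dx_i ∧ dx_j.
  coefficient of dx ∧ dy: ∂f_2/∂x - ∂f_1/∂y = ∂(x*(y + z))/∂x - ∂(x*z - y^2 - 3*z)/∂y = 3*y + z
  coefficient of dx ∧ dz: ∂f_3/∂x - ∂f_1/∂z = ∂(-2*x*y)/∂x - ∂(x*z - y^2 - 3*z)/∂z = -x - 2*y + 3
  coefficient of dy ∧ dz: ∂f_3/∂y - ∂f_2/∂z = ∂(-2*x*y)/∂y - ∂(x*(y + z))/∂z = -3*x
Assembling: d(omega) = (3*y + z) dx ∧ dy + (-x - 2*y + 3) dx ∧ dz + (-3*x) dy ∧ dz.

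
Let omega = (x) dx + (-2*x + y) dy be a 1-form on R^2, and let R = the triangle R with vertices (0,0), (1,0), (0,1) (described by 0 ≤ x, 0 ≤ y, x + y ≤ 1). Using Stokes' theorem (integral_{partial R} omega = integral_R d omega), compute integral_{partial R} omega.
integral_(partial R) omega = -1

Stokes: integral_partial_R omega = integral_R d omega with d omega = (∂Q/∂x - ∂P/∂y) dx ∧ dy.
  ∂Q/∂x = -2
  ∂P/∂y = 0
  integrand = ∂Q/∂x - ∂P/∂y = -2.
Integrating over R: integral_0^1 integral_0^{1-x} (-2) dy dx = -1.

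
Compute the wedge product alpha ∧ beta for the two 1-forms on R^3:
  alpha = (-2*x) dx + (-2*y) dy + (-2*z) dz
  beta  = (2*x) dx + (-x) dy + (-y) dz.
alpha ∧ beta = (2*x*(x + 2*y)) dx ∧ dy + (2*x*(y + 2*z)) dx ∧ dz + (-2*x*z + 2*y^2) dy ∧ dz

Distribute the wedge, using dx_i ∧ dx_j = -dx_j ∧ dx_i and dx_i ∧ dx_i = 0. For each pair (i, j) with i < j, the coefficient of dx_i ∧ dx_j in alpha ∧ beta is (alpha_i * beta_j - alpha_j * beta_i). Collecting: alpha ∧ beta = (2*x*(x + 2*y)) dx ∧ dy + (2*x*(y + 2*z)) dx ∧ dz + (-2*x*z + 2*y^2) dy ∧ dz.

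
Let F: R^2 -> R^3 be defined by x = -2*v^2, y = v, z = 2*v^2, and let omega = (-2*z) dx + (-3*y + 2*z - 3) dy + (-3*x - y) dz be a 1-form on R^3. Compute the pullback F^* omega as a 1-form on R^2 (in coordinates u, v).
F^* omega = (40*v^3 - 3*v - 3) dv

Using F^*(f dg) = (f ∘ F) d(g ∘ F), substitute each coordinate x_i by F_i(u, v) in f_i, and replace dx_i by d F_i = (∂F_i/∂u) du + (∂F_i/∂v) dv.
  For the x component: f_1(F) = -4*v^2; d F_1 = (0) du + (-4*v) dv
  For the y component: f_2(F) = 4*v^2 - 3*v - 3; d F_2 = (0) du + (1) dv
  For the z component: f_3(F) = v*(6*v - 1); d F_3 = (0) du + (4*v) dv
Combining and collecting du, dv coefficients:
  coeff of du: 0
  coeff of dv: 40*v^3 - 3*v - 3
F^* omega = (40*v^3 - 3*v - 3) dv.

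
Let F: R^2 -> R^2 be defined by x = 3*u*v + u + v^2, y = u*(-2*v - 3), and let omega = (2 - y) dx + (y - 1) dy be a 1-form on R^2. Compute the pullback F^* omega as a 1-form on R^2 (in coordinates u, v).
F^* omega = (10*u*v^2 + 23*u*v + 12*u + 8*v + 5) du + (10*u^2*v + 15*u^2 + 4*u*v^2 + 6*u*v + 8*u + 4*v) dv

Using F^*(f dg) = (f ∘ F) d(g ∘ F), substitute each coordinate x_i by F_i(u, v) in f_i, and replace dx_i by d F_i = (∂F_i/∂u) du + (∂F_i/∂v) dv.
  For the x component: f_1(F) = 2*u*v + 3*u + 2; d F_1 = (3*v + 1) du + (3*u + 2*v) dv
  For the y component: f_2(F) = -2*u*v - 3*u - 1; d F_2 = (-2*v - 3) du + (-2*u) dv
Combining and collecting du, dv coefficients:
  coeff of du: 10*u*v^2 + 23*u*v + 12*u + 8*v + 5
  coeff of dv: 10*u^2*v + 15*u^2 + 4*u*v^2 + 6*u*v + 8*u + 4*v
F^* omega = (10*u*v^2 + 23*u*v + 12*u + 8*v + 5) du + (10*u^2*v + 15*u^2 + 4*u*v^2 + 6*u*v + 8*u + 4*v) dv.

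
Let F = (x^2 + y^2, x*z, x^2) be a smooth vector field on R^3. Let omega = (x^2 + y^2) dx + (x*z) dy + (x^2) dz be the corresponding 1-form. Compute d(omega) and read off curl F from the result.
d(omega) = (-x) dy ∧ dz + (-2*x) dz ∧ dx + (-2*y + z) dx ∧ dy; curl F = (-x, -2*x, -2*y + z)

d omega = sum_{i<j} (∂f_j/∂x_i - ∂f_i/∂x_j) dx_i ∧ dx_j. Under the identification (dy ∧ dz, dz ∧ dx, dx ∧ dy) ↔ (e_x, e_y, e_z), the coefficients are exactly the components of curl F. Compute:
  ∂R/∂y - ∂Q/∂z = (0) - (x) = -x
  ∂P/∂z - ∂R/∂x = (0) - (2*x) = -2*x
  ∂Q/∂x - ∂P/∂y = (z) - (2*y) = -2*y + z.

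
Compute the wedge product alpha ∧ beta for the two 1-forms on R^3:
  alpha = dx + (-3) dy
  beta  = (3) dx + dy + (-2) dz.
alpha ∧ beta = (10) dx ∧ dy + (-2) dx ∧ dz + (6) dy ∧ dz

Distribute the wedge, using dx_i ∧ dx_j = -dx_j ∧ dx_i and dx_i ∧ dx_i = 0. For each pair (i, j) with i < j, the coefficient of dx_i ∧ dx_j in alpha ∧ beta is (alpha_i * beta_j - alpha_j * beta_i). Collecting: alpha ∧ beta = (10) dx ∧ dy + (-2) dx ∧ dz + (6) dy ∧ dz.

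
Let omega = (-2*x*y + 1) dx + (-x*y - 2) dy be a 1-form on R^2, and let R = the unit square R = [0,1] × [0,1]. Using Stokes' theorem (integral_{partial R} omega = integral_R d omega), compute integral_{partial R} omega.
integral_(partial R) omega = 1/2

Stokes: integral_partial_R omega = integral_R d omega with d omega = (∂Q/∂x - ∂P/∂y) dx ∧ dy.
  ∂Q/∂x = -y
  ∂P/∂y = -2*x
  integrand = ∂Q/∂x - ∂P/∂y = 2*x - y.
Integrating over R: integral_0^1 integral_0^1 (2*x - y) dx dy = 1/2.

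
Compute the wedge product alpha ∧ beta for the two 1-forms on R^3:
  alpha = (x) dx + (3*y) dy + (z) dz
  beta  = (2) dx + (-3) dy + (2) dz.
alpha ∧ beta = (-3*x - 6*y) dx ∧ dy + (2*x - 2*z) dx ∧ dz + (6*y + 3*z) dy ∧ dz

Distribute the wedge, using dx_i ∧ dx_j = -dx_j ∧ dx_i and dx_i ∧ dx_i = 0. For each pair (i, j) with i < j, the coefficient of dx_i ∧ dx_j in alpha ∧ beta is (alpha_i * beta_j - alpha_j * beta_i). Collecting: alpha ∧ beta = (-3*x - 6*y) dx ∧ dy + (2*x - 2*z) dx ∧ dz + (6*y + 3*z) dy ∧ dz.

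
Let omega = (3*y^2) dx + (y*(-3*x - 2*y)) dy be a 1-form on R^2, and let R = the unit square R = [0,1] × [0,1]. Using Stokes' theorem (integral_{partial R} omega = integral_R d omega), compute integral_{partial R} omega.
integral_(partial R) omega = -9/2

Stokes: integral_partial_R omega = integral_R d omega with d omega = (∂Q/∂x - ∂P/∂y) dx ∧ dy.
  ∂Q/∂x = -3*y
  ∂P/∂y = 6*y
  integrand = ∂Q/∂x - ∂P/∂y = -9*y.
Integrating over R: integral_0^1 integral_0^1 (-9*y) dx dy = -9/2.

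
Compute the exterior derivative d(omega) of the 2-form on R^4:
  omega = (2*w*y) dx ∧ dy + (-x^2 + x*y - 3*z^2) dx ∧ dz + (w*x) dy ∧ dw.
d(omega) = (w + 2*y) dx ∧ dy ∧ dw + (-x) dx ∧ dy ∧ dz

For a 2-form omega = sum_{i<j} g_{ij} dx_i ∧ dx_j, the exterior derivative is
  d(omega) = sum_{i<j} d(g_{ij}) ∧ dx_i ∧ dx_j = sum_{i<j, k} (∂g_{ij}/∂x_k) dx_k ∧ dx_i ∧ dx_j.
Expand each term, using dx_k ∧ dx_i ∧ dx_j = sgn(permutation) dx_{(a)} ∧ dx_{(b)} ∧ dx_{(c)} with (a < b < c) sorted:
  d(2*w*y) includes (∂/∂w)(2*w*y) dw = (2*y) dw, which multiplied by dx ∧ dy gives (2*y) dx ∧ dy ∧ dw
  d(-x^2 + x*y - 3*z^2) includes (∂/∂y)(-x^2 + x*y - 3*z^2) dy = (x) dy, which multiplied by dx ∧ dz gives (-x) dx ∧ dy ∧ dz
  d(w*x) includes (∂/∂x)(w*x) dx = (w) dx, which multiplied by dy ∧ dw gives (w) dx ∧ dy ∧ dw
Collecting like 3-forms: d(omega) = (w + 2*y) dx ∧ dy ∧ dw + (-x) dx ∧ dy ∧ dz.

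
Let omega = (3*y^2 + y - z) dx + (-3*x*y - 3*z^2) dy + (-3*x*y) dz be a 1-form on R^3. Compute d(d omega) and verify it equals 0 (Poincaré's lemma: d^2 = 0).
d(d omega) = 0

Step 1: d omega = sum_{i<j} (∂f_j/∂x_i - ∂f_i/∂x_j) dx_i ∧ dx_j:
  coeff of dx ∧ dy: -9*y - 1
  coeff of dx ∧ dz: 1 - 3*y
  coeff of dy ∧ dz: -3*x + 6*z
Step 2: Apply d again to each 2-form coefficient. The only possible 3-form in R^3 is dx ∧ dy ∧ dz, with coefficient
  ∂(coeff of dy∧dz)/∂x - ∂(coeff of dx∧dz)/∂y + ∂(coeff of dx∧dy)/∂z
  = ∂/∂x (-3*x + 6*z) - ∂/∂y (1 - 3*y) + ∂/∂z (-9*y - 1).
Each of these terms simplifies to sums of mixed partials that cancel in pairs. The result is 0 (by equality of mixed partials for smooth functions — Schwarz / Clairaut).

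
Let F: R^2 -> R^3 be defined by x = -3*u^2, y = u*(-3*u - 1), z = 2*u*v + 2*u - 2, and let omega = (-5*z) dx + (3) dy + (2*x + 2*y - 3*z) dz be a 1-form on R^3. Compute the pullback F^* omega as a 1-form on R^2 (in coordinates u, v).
F^* omega = (36*u^2*v + 36*u^2 - 12*u*v^2 - 28*u*v - 94*u + 12*v + 9) du + (4*u*(-6*u^2 - 3*u*v - 4*u + 3)) dv

Using F^*(f dg) = (f ∘ F) d(g ∘ F), substitute each coordinate x_i by F_i(u, v) in f_i, and replace dx_i by d F_i = (∂F_i/∂u) du + (∂F_i/∂v) dv.
  For the x component: f_1(F) = -10*u*v - 10*u + 10; d F_1 = (-6*u) du + (0) dv
  For the y component: f_2(F) = 3; d F_2 = (-6*u - 1) du + (0) dv
  For the z component: f_3(F) = -12*u^2 - 6*u*v - 8*u + 6; d F_3 = (2*v + 2) du + (2*u) dv
Combining and collecting du, dv coefficients:
  coeff of du: 36*u^2*v + 36*u^2 - 12*u*v^2 - 28*u*v - 94*u + 12*v + 9
  coeff of dv: 4*u*(-6*u^2 - 3*u*v - 4*u + 3)
F^* omega = (36*u^2*v + 36*u^2 - 12*u*v^2 - 28*u*v - 94*u + 12*v + 9) du + (4*u*(-6*u^2 - 3*u*v - 4*u + 3)) dv.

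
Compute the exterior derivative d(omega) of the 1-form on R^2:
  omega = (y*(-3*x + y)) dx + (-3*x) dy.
d(omega) = (3*x - 2*y - 3) dx ∧ dy

For a 1-form omega = sum_i f_i dx_i, the exterior derivative is
  d(omega) = sum_{i < j} (∂f_j/∂x_i - ∂f_i/∂x_j) dx_i ∧ dx_j.
  coefficient of dx ∧ dy: ∂f_2/∂x - ∂f_1/∂y = ∂(-3*x)/∂x - ∂(y*(-3*x + y))/∂y = 3*x - 2*y - 3
Assembling: d(omega) = (3*x - 2*y - 3) dx ∧ dy.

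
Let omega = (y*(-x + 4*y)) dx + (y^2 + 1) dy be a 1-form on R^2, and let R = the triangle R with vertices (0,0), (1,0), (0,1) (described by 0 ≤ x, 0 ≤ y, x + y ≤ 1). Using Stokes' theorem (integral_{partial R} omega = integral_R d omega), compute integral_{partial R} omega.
integral_(partial R) omega = -7/6

Stokes: integral_partial_R omega = integral_R d omega with d omega = (∂Q/∂x - ∂P/∂y) dx ∧ dy.
  ∂Q/∂x = 0
  ∂P/∂y = -x + 8*y
  integrand = ∂Q/∂x - ∂P/∂y = x - 8*y.
Integrating over R: integral_0^1 integral_0^{1-x} (x - 8*y) dy dx = -7/6.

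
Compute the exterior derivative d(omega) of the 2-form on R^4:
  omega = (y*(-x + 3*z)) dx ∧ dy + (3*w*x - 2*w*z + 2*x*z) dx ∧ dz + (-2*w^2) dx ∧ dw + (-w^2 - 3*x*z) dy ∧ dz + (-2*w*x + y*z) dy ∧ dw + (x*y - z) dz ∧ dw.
d(omega) = (3*y - 3*z) dx ∧ dy ∧ dz + (3*x + y - 2*z) dx ∧ dz ∧ dw + (-2*w + x - y) dy ∧ dz ∧ dw + (-2*w) dx ∧ dy ∧ dw

For a 2-form omega = sum_{i<j} g_{ij} dx_i ∧ dx_j, the exterior derivative is
  d(omega) = sum_{i<j} d(g_{ij}) ∧ dx_i ∧ dx_j = sum_{i<j, k} (∂g_{ij}/∂x_k) dx_k ∧ dx_i ∧ dx_j.
Expand each term, using dx_k ∧ dx_i ∧ dx_j = sgn(permutation) dx_{(a)} ∧ dx_{(b)} ∧ dx_{(c)} with (a < b < c) sorted:
  d(y*(-x + 3*z)) includes (∂/∂z)(y*(-x + 3*z)) dz = (3*y) dz, which multiplied by dx ∧ dy gives (3*y) dx ∧ dy ∧ dz
  d(3*w*x - 2*w*z + 2*x*z) includes (∂/∂w)(3*w*x - 2*w*z + 2*x*z) dw = (3*x - 2*z) dw, which multiplied by dx ∧ dz gives (3*x - 2*z) dx ∧ dz ∧ dw
  d(-w^2 - 3*x*z) includes (∂/∂x)(-w^2 - 3*x*z) dx = (-3*z) dx, which multiplied by dy ∧ dz gives (-3*z) dx ∧ dy ∧ dz
  d(-w^2 - 3*x*z) includes (∂/∂w)(-w^2 - 3*x*z) dw = (-2*w) dw, which multiplied by dy ∧ dz gives (-2*w) dy ∧ dz ∧ dw
  d(-2*w*x + y*z) includes (∂/∂x)(-2*w*x + y*z) dx = (-2*w) dx, which multiplied by dy ∧ dw gives (-2*w) dx ∧ dy ∧ dw
  d(-2*w*x + y*z) includes (∂/∂z)(-2*w*x + y*z) dz = (y) dz, which multiplied by dy ∧ dw gives (-y) dy ∧ dz ∧ dw
  d(x*y - z) includes (∂/∂x)(x*y - z) dx = (y) dx, which multiplied by dz ∧ dw gives (y) dx ∧ dz ∧ dw
  d(x*y - z) includes (∂/∂y)(x*y - z) dy = (x) dy, which multiplied by dz ∧ dw gives (x) dy ∧ dz ∧ dw
Collecting like 3-forms: d(omega) = (3*y - 3*z) dx ∧ dy ∧ dz + (3*x + y - 2*z) dx ∧ dz ∧ dw + (-2*w + x - y) dy ∧ dz ∧ dw + (-2*w) dx ∧ dy ∧ dw.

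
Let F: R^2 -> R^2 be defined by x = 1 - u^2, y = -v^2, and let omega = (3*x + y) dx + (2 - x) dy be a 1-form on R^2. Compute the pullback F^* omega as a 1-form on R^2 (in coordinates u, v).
F^* omega = (2*u*(3*u^2 + v^2 - 3)) du + (2*v*(-u^2 - 1)) dv

Using F^*(f dg) = (f ∘ F) d(g ∘ F), substitute each coordinate x_i by F_i(u, v) in f_i, and replace dx_i by d F_i = (∂F_i/∂u) du + (∂F_i/∂v) dv.
  For the x component: f_1(F) = -3*u^2 - v^2 + 3; d F_1 = (-2*u) du + (0) dv
  For the y component: f_2(F) = u^2 + 1; d F_2 = (0) du + (-2*v) dv
Combining and collecting du, dv coefficients:
  coeff of du: 2*u*(3*u^2 + v^2 - 3)
  coeff of dv: 2*v*(-u^2 - 1)
F^* omega = (2*u*(3*u^2 + v^2 - 3)) du + (2*v*(-u^2 - 1)) dv.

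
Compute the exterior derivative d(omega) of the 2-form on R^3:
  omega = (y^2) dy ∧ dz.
d(omega) = 0

For a 2-form omega = sum_{i<j} g_{ij} dx_i ∧ dx_j, the exterior derivative is
  d(omega) = sum_{i<j} d(g_{ij}) ∧ dx_i ∧ dx_j = sum_{i<j, k} (∂g_{ij}/∂x_k) dx_k ∧ dx_i ∧ dx_j.
Expand each term, using dx_k ∧ dx_i ∧ dx_j = sgn(permutation) dx_{(a)} ∧ dx_{(b)} ∧ dx_{(c)} with (a < b < c) sorted:

Collecting like 3-forms: d(omega) = 0.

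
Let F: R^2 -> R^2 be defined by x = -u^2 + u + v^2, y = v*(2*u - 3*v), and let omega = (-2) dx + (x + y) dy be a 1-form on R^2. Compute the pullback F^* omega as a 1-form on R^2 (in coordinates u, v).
F^* omega = (-2*u^2*v + 4*u*v^2 + 2*u*v + 4*u - 4*v^3 - 2) du + (-2*u^3 + 10*u^2*v + 2*u^2 - 16*u*v^2 - 6*u*v + 12*v^3 - 4*v) dv

Using F^*(f dg) = (f ∘ F) d(g ∘ F), substitute each coordinate x_i by F_i(u, v) in f_i, and replace dx_i by d F_i = (∂F_i/∂u) du + (∂F_i/∂v) dv.
  For the x component: f_1(F) = -2; d F_1 = (1 - 2*u) du + (2*v) dv
  For the y component: f_2(F) = -u^2 + 2*u*v + u - 2*v^2; d F_2 = (2*v) du + (2*u - 6*v) dv
Combining and collecting du, dv coefficients:
  coeff of du: -2*u^2*v + 4*u*v^2 + 2*u*v + 4*u - 4*v^3 - 2
  coeff of dv: -2*u^3 + 10*u^2*v + 2*u^2 - 16*u*v^2 - 6*u*v + 12*v^3 - 4*v
F^* omega = (-2*u^2*v + 4*u*v^2 + 2*u*v + 4*u - 4*v^3 - 2) du + (-2*u^3 + 10*u^2*v + 2*u^2 - 16*u*v^2 - 6*u*v + 12*v^3 - 4*v) dv.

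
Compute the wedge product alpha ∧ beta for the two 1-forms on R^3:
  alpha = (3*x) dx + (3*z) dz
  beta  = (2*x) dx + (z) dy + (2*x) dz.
alpha ∧ beta = (3*x*z) dx ∧ dy + (6*x*(x - z)) dx ∧ dz + (-3*z^2) dy ∧ dz

Distribute the wedge, using dx_i ∧ dx_j = -dx_j ∧ dx_i and dx_i ∧ dx_i = 0. For each pair (i, j) with i < j, the coefficient of dx_i ∧ dx_j in alpha ∧ beta is (alpha_i * beta_j - alpha_j * beta_i). Collecting: alpha ∧ beta = (3*x*z) dx ∧ dy + (6*x*(x - z)) dx ∧ dz + (-3*z^2) dy ∧ dz.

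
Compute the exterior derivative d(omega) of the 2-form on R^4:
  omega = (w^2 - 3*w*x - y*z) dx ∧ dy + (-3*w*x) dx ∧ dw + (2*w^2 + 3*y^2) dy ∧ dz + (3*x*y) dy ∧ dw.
d(omega) = (-y) dx ∧ dy ∧ dz + (2*w - 3*x + 3*y) dx ∧ dy ∧ dw + (4*w) dy ∧ dz ∧ dw

For a 2-form omega = sum_{i<j} g_{ij} dx_i ∧ dx_j, the exterior derivative is
  d(omega) = sum_{i<j} d(g_{ij}) ∧ dx_i ∧ dx_j = sum_{i<j, k} (∂g_{ij}/∂x_k) dx_k ∧ dx_i ∧ dx_j.
Expand each term, using dx_k ∧ dx_i ∧ dx_j = sgn(permutation) dx_{(a)} ∧ dx_{(b)} ∧ dx_{(c)} with (a < b < c) sorted:
  d(w^2 - 3*w*x - y*z) includes (∂/∂z)(w^2 - 3*w*x - y*z) dz = (-y) dz, which multiplied by dx ∧ dy gives (-y) dx ∧ dy ∧ dz
  d(w^2 - 3*w*x - y*z) includes (∂/∂w)(w^2 - 3*w*x - y*z) dw = (2*w - 3*x) dw, which multiplied by dx ∧ dy gives (2*w - 3*x) dx ∧ dy ∧ dw
  d(2*w^2 + 3*y^2) includes (∂/∂w)(2*w^2 + 3*y^2) dw = (4*w) dw, which multiplied by dy ∧ dz gives (4*w) dy ∧ dz ∧ dw
  d(3*x*y) includes (∂/∂x)(3*x*y) dx = (3*y) dx, which multiplied by dy ∧ dw gives (3*y) dx ∧ dy ∧ dw
Collecting like 3-forms: d(omega) = (-y) dx ∧ dy ∧ dz + (2*w - 3*x + 3*y) dx ∧ dy ∧ dw + (4*w) dy ∧ dz ∧ dw.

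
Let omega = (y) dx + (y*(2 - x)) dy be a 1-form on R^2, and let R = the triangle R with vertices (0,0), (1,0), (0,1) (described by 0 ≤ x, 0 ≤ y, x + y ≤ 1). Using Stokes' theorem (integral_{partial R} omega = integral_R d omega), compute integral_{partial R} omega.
integral_(partial R) omega = -2/3

Stokes: integral_partial_R omega = integral_R d omega with d omega = (∂Q/∂x - ∂P/∂y) dx ∧ dy.
  ∂Q/∂x = -y
  ∂P/∂y = 1
  integrand = ∂Q/∂x - ∂P/∂y = -y - 1.
Integrating over R: integral_0^1 integral_0^{1-x} (-y - 1) dy dx = -2/3.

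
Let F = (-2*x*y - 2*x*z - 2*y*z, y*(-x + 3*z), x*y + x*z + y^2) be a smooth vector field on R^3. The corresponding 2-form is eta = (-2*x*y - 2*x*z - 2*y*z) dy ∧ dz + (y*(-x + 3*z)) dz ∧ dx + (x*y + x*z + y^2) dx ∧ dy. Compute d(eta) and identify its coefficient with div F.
d(eta) = (-2*y + z) dx ∧ dy ∧ dz; div F = -2*y + z

For a 2-form in R^3 of the form above, applying d gives a 3-form with coefficient ∂P/∂x + ∂Q/∂y + ∂R/∂z:
  ∂P/∂x = -2*y - 2*z
  ∂Q/∂y = -x + 3*z
  ∂R/∂z = x
Sum = -2*y + z, which is exactly div F.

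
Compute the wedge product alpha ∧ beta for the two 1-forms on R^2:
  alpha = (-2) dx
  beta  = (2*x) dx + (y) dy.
alpha ∧ beta = (-2*y) dx ∧ dy

Distribute the wedge, using dx_i ∧ dx_j = -dx_j ∧ dx_i and dx_i ∧ dx_i = 0. For each pair (i, j) with i < j, the coefficient of dx_i ∧ dx_j in alpha ∧ beta is (alpha_i * beta_j - alpha_j * beta_i). Collecting: alpha ∧ beta = (-2*y) dx ∧ dy.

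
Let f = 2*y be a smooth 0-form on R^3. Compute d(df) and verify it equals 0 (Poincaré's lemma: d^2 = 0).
d(df) = 0

Step 1: df = sum_i (∂f/∂x_i) dx_i = (0) dx + (2) dy + (0) dz.
Step 2: Apply d again. Using the 1-form formula, the coefficient of dx ∧ dy in d(df) is ∂^2 f/∂x ∂y - ∂^2 f/∂y ∂x = (0) - (0) = 0 (equality of mixed partials for smooth f).
Similarly for dx ∧ dz and dy ∧ dz — all coefficients vanish. So d(df) = 0.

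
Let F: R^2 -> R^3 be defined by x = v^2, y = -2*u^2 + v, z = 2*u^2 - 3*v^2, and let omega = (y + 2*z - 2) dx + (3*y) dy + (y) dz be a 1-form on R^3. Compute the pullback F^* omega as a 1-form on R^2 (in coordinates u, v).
F^* omega = (8*u*(2*u^2 - v)) du + (16*u^2*v - 6*u^2 - 12*v^3 - 4*v^2 - v) dv

Using F^*(f dg) = (f ∘ F) d(g ∘ F), substitute each coordinate x_i by F_i(u, v) in f_i, and replace dx_i by d F_i = (∂F_i/∂u) du + (∂F_i/∂v) dv.
  For the x component: f_1(F) = 2*u^2 - 6*v^2 + v - 2; d F_1 = (0) du + (2*v) dv
  For the y component: f_2(F) = -6*u^2 + 3*v; d F_2 = (-4*u) du + (1) dv
  For the z component: f_3(F) = -2*u^2 + v; d F_3 = (4*u) du + (-6*v) dv
Combining and collecting du, dv coefficients:
  coeff of du: 8*u*(2*u^2 - v)
  coeff of dv: 16*u^2*v - 6*u^2 - 12*v^3 - 4*v^2 - v
F^* omega = (8*u*(2*u^2 - v)) du + (16*u^2*v - 6*u^2 - 12*v^3 - 4*v^2 - v) dv.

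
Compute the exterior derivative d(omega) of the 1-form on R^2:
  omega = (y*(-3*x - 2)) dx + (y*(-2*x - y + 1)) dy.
d(omega) = (3*x - 2*y + 2) dx ∧ dy

For a 1-form omega = sum_i f_i dx_i, the exterior derivative is
  d(omega) = sum_{i < j} (∂f_j/∂x_i - ∂f_i/∂x_j) dx_i ∧ dx_j.
  coefficient of dx ∧ dy: ∂f_2/∂x - ∂f_1/∂y = ∂(y*(-2*x - y + 1))/∂x - ∂(y*(-3*x - 2))/∂y = 3*x - 2*y + 2
Assembling: d(omega) = (3*x - 2*y + 2) dx ∧ dy.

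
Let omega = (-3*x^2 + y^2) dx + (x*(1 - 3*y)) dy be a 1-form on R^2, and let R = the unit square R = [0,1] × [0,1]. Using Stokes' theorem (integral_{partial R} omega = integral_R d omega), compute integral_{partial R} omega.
integral_(partial R) omega = -3/2

Stokes: integral_partial_R omega = integral_R d omega with d omega = (∂Q/∂x - ∂P/∂y) dx ∧ dy.
  ∂Q/∂x = 1 - 3*y
  ∂P/∂y = 2*y
  integrand = ∂Q/∂x - ∂P/∂y = 1 - 5*y.
Integrating over R: integral_0^1 integral_0^1 (1 - 5*y) dx dy = -3/2.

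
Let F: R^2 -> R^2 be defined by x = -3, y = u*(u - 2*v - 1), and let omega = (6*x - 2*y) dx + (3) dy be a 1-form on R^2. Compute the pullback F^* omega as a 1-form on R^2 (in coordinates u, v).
F^* omega = (6*u - 6*v - 3) du + (-6*u) dv

Using F^*(f dg) = (f ∘ F) d(g ∘ F), substitute each coordinate x_i by F_i(u, v) in f_i, and replace dx_i by d F_i = (∂F_i/∂u) du + (∂F_i/∂v) dv.
  For the x component: f_1(F) = -2*u^2 + 4*u*v + 2*u - 18; d F_1 = (0) du + (0) dv
  For the y component: f_2(F) = 3; d F_2 = (2*u - 2*v - 1) du + (-2*u) dv
Combining and collecting du, dv coefficients:
  coeff of du: 6*u - 6*v - 3
  coeff of dv: -6*u
F^* omega = (6*u - 6*v - 3) du + (-6*u) dv.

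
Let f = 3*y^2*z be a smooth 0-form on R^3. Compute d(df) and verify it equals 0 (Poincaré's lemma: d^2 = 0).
d(df) = 0

Step 1: df = sum_i (∂f/∂x_i) dx_i = (0) dx + (6*y*z) dy + (3*y^2) dz.
Step 2: Apply d again. Using the 1-form formula, the coefficient of dx ∧ dy in d(df) is ∂^2 f/∂x ∂y - ∂^2 f/∂y ∂x = (0) - (0) = 0 (equality of mixed partials for smooth f).
Similarly for dx ∧ dz and dy ∧ dz — all coefficients vanish. So d(df) = 0.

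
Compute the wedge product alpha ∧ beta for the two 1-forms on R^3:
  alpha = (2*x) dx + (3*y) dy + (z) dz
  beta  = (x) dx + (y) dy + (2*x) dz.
alpha ∧ beta = (-x*y) dx ∧ dy + (x*(4*x - z)) dx ∧ dz + (y*(6*x - z)) dy ∧ dz

Distribute the wedge, using dx_i ∧ dx_j = -dx_j ∧ dx_i and dx_i ∧ dx_i = 0. For each pair (i, j) with i < j, the coefficient of dx_i ∧ dx_j in alpha ∧ beta is (alpha_i * beta_j - alpha_j * beta_i). Collecting: alpha ∧ beta = (-x*y) dx ∧ dy + (x*(4*x - z)) dx ∧ dz + (y*(6*x - z)) dy ∧ dz.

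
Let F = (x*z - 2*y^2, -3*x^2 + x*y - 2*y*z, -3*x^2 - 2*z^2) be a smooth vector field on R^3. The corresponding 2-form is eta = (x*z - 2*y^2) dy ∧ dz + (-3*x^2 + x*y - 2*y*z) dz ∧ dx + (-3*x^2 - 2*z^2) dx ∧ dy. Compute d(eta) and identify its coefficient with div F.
d(eta) = (x - 5*z) dx ∧ dy ∧ dz; div F = x - 5*z

For a 2-form in R^3 of the form above, applying d gives a 3-form with coefficient ∂P/∂x + ∂Q/∂y + ∂R/∂z:
  ∂P/∂x = z
  ∂Q/∂y = x - 2*z
  ∂R/∂z = -4*z
Sum = x - 5*z, which is exactly div F.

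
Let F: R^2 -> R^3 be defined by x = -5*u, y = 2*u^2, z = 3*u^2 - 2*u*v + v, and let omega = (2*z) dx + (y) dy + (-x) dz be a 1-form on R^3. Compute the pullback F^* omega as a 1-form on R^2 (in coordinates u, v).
F^* omega = (8*u^3 + 10*u*v - 10*v) du + (5*u*(1 - 2*u)) dv

Using F^*(f dg) = (f ∘ F) d(g ∘ F), substitute each coordinate x_i by F_i(u, v) in f_i, and replace dx_i by d F_i = (∂F_i/∂u) du + (∂F_i/∂v) dv.
  For the x component: f_1(F) = 6*u^2 - 4*u*v + 2*v; d F_1 = (-5) du + (0) dv
  For the y component: f_2(F) = 2*u^2; d F_2 = (4*u) du + (0) dv
  For the z component: f_3(F) = 5*u; d F_3 = (6*u - 2*v) du + (1 - 2*u) dv
Combining and collecting du, dv coefficients:
  coeff of du: 8*u^3 + 10*u*v - 10*v
  coeff of dv: 5*u*(1 - 2*u)
F^* omega = (8*u^3 + 10*u*v - 10*v) du + (5*u*(1 - 2*u)) dv.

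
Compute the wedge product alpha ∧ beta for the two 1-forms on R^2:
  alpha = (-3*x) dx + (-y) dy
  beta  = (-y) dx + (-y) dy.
alpha ∧ beta = (y*(3*x - y)) dx ∧ dy

Distribute the wedge, using dx_i ∧ dx_j = -dx_j ∧ dx_i and dx_i ∧ dx_i = 0. For each pair (i, j) with i < j, the coefficient of dx_i ∧ dx_j in alpha ∧ beta is (alpha_i * beta_j - alpha_j * beta_i). Collecting: alpha ∧ beta = (y*(3*x - y)) dx ∧ dy.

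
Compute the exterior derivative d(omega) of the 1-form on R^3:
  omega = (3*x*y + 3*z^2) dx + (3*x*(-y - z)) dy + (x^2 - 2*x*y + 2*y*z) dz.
d(omega) = (-3*x - 3*y - 3*z) dx ∧ dy + (2*x - 2*y - 6*z) dx ∧ dz + (x + 2*z) dy ∧ dz

For a 1-form omega = sum_i f_i dx_i, the exterior derivative is
  d(omega) = sum_{i < j} (∂f_j/∂x_i - ∂f_i/∂x_j) dx_i ∧ dx_j.
  coefficient of dx ∧ dy: ∂f_2/∂x - ∂f_1/∂y = ∂(3*x*(-y - z))/∂x - ∂(3*x*y + 3*z^2)/∂y = -3*x - 3*y - 3*z
  coefficient of dx ∧ dz: ∂f_3/∂x - ∂f_1/∂z = ∂(x^2 - 2*x*y + 2*y*z)/∂x - ∂(3*x*y + 3*z^2)/∂z = 2*x - 2*y - 6*z
  coefficient of dy ∧ dz: ∂f_3/∂y - ∂f_2/∂z = ∂(x^2 - 2*x*y + 2*y*z)/∂y - ∂(3*x*(-y - z))/∂z = x + 2*z
Assembling: d(omega) = (-3*x - 3*y - 3*z) dx ∧ dy + (2*x - 2*y - 6*z) dx ∧ dz + (x + 2*z) dy ∧ dz.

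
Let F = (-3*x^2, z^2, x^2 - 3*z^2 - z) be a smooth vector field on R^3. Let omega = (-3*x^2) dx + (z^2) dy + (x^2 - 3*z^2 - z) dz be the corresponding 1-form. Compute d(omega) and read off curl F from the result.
d(omega) = (-2*z) dy ∧ dz + (-2*x) dz ∧ dx + (0) dx ∧ dy; curl F = (-2*z, -2*x, 0)

d omega = sum_{i<j} (∂f_j/∂x_i - ∂f_i/∂x_j) dx_i ∧ dx_j. Under the identification (dy ∧ dz, dz ∧ dx, dx ∧ dy) ↔ (e_x, e_y, e_z), the coefficients are exactly the components of curl F. Compute:
  ∂R/∂y - ∂Q/∂z = (0) - (2*z) = -2*z
  ∂P/∂z - ∂R/∂x = (0) - (2*x) = -2*x
  ∂Q/∂x - ∂P/∂y = (0) - (0) = 0.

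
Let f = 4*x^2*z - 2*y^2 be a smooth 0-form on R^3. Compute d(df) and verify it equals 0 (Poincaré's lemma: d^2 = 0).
d(df) = 0

Step 1: df = sum_i (∂f/∂x_i) dx_i = (8*x*z) dx + (-4*y) dy + (4*x^2) dz.
Step 2: Apply d again. Using the 1-form formula, the coefficient of dx ∧ dy in d(df) is ∂^2 f/∂x ∂y - ∂^2 f/∂y ∂x = (0) - (0) = 0 (equality of mixed partials for smooth f).
Similarly for dx ∧ dz and dy ∧ dz — all coefficients vanish. So d(df) = 0.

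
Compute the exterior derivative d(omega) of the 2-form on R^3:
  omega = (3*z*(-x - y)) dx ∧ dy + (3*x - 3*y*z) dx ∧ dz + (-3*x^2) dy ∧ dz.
d(omega) = (-9*x - 3*y + 3*z) dx ∧ dy ∧ dz

For a 2-form omega = sum_{i<j} g_{ij} dx_i ∧ dx_j, the exterior derivative is
  d(omega) = sum_{i<j} d(g_{ij}) ∧ dx_i ∧ dx_j = sum_{i<j, k} (∂g_{ij}/∂x_k) dx_k ∧ dx_i ∧ dx_j.
Expand each term, using dx_k ∧ dx_i ∧ dx_j = sgn(permutation) dx_{(a)} ∧ dx_{(b)} ∧ dx_{(c)} with (a < b < c) sorted:
  d(3*z*(-x - y)) includes (∂/∂z)(3*z*(-x - y)) dz = (-3*x - 3*y) dz, which multiplied by dx ∧ dy gives (-3*x - 3*y) dx ∧ dy ∧ dz
  d(3*x - 3*y*z) includes (∂/∂y)(3*x - 3*y*z) dy = (-3*z) dy, which multiplied by dx ∧ dz gives (3*z) dx ∧ dy ∧ dz
  d(-3*x^2) includes (∂/∂x)(-3*x^2) dx = (-6*x) dx, which multiplied by dy ∧ dz gives (-6*x) dx ∧ dy ∧ dz
Collecting like 3-forms: d(omega) = (-9*x - 3*y + 3*z) dx ∧ dy ∧ dz.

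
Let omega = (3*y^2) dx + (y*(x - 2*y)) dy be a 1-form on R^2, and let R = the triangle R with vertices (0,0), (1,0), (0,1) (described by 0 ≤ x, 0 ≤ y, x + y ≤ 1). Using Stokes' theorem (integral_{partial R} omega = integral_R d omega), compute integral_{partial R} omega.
integral_(partial R) omega = -5/6

Stokes: integral_partial_R omega = integral_R d omega with d omega = (∂Q/∂x - ∂P/∂y) dx ∧ dy.
  ∂Q/∂x = y
  ∂P/∂y = 6*y
  integrand = ∂Q/∂x - ∂P/∂y = -5*y.
Integrating over R: integral_0^1 integral_0^{1-x} (-5*y) dy dx = -5/6.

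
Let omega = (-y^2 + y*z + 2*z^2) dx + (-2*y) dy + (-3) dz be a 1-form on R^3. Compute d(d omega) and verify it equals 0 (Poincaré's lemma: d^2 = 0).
d(d omega) = 0

Step 1: d omega = sum_{i<j} (∂f_j/∂x_i - ∂f_i/∂x_j) dx_i ∧ dx_j:
  coeff of dx ∧ dy: 2*y - z
  coeff of dx ∧ dz: -y - 4*z
  coeff of dy ∧ dz: 0
Step 2: Apply d again to each 2-form coefficient. The only possible 3-form in R^3 is dx ∧ dy ∧ dz, with coefficient
  ∂(coeff of dy∧dz)/∂x - ∂(coeff of dx∧dz)/∂y + ∂(coeff of dx∧dy)/∂z
  = ∂/∂x (0) - ∂/∂y (-y - 4*z) + ∂/∂z (2*y - z).
Each of these terms simplifies to sums of mixed partials that cancel in pairs. The result is 0 (by equality of mixed partials for smooth functions — Schwarz / Clairaut).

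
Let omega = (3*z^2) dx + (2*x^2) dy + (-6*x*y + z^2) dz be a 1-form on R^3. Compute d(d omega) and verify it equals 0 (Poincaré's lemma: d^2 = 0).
d(d omega) = 0

Step 1: d omega = sum_{i<j} (∂f_j/∂x_i - ∂f_i/∂x_j) dx_i ∧ dx_j:
  coeff of dx ∧ dy: 4*x
  coeff of dx ∧ dz: -6*y - 6*z
  coeff of dy ∧ dz: -6*x
Step 2: Apply d again to each 2-form coefficient. The only possible 3-form in R^3 is dx ∧ dy ∧ dz, with coefficient
  ∂(coeff of dy∧dz)/∂x - ∂(coeff of dx∧dz)/∂y + ∂(coeff of dx∧dy)/∂z
  = ∂/∂x (-6*x) - ∂/∂y (-6*y - 6*z) + ∂/∂z (4*x).
Each of these terms simplifies to sums of mixed partials that cancel in pairs. The result is 0 (by equality of mixed partials for smooth functions — Schwarz / Clairaut).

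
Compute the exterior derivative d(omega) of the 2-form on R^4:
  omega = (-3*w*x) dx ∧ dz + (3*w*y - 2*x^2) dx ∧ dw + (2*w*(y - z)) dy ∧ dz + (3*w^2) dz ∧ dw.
d(omega) = (-3*x) dx ∧ dz ∧ dw + (-3*w) dx ∧ dy ∧ dw + (2*y - 2*z) dy ∧ dz ∧ dw

For a 2-form omega = sum_{i<j} g_{ij} dx_i ∧ dx_j, the exterior derivative is
  d(omega) = sum_{i<j} d(g_{ij}) ∧ dx_i ∧ dx_j = sum_{i<j, k} (∂g_{ij}/∂x_k) dx_k ∧ dx_i ∧ dx_j.
Expand each term, using dx_k ∧ dx_i ∧ dx_j = sgn(permutation) dx_{(a)} ∧ dx_{(b)} ∧ dx_{(c)} with (a < b < c) sorted:
  d(-3*w*x) includes (∂/∂w)(-3*w*x) dw = (-3*x) dw, which multiplied by dx ∧ dz gives (-3*x) dx ∧ dz ∧ dw
  d(3*w*y - 2*x^2) includes (∂/∂y)(3*w*y - 2*x^2) dy = (3*w) dy, which multiplied by dx ∧ dw gives (-3*w) dx ∧ dy ∧ dw
  d(2*w*(y - z)) includes (∂/∂w)(2*w*(y - z)) dw = (2*y - 2*z) dw, which multiplied by dy ∧ dz gives (2*y - 2*z) dy ∧ dz ∧ dw
Collecting like 3-forms: d(omega) = (-3*x) dx ∧ dz ∧ dw + (-3*w) dx ∧ dy ∧ dw + (2*y - 2*z) dy ∧ dz ∧ dw.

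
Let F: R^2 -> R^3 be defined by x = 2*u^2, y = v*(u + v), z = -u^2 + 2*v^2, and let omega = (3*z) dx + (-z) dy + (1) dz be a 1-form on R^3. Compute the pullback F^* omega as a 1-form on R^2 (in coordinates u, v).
F^* omega = (-12*u^3 + u^2*v + 24*u*v^2 - 2*u - 2*v^3) du + (u^3 + 2*u^2*v - 2*u*v^2 - 4*v^3 + 4*v) dv

Using F^*(f dg) = (f ∘ F) d(g ∘ F), substitute each coordinate x_i by F_i(u, v) in f_i, and replace dx_i by d F_i = (∂F_i/∂u) du + (∂F_i/∂v) dv.
  For the x component: f_1(F) = -3*u^2 + 6*v^2; d F_1 = (4*u) du + (0) dv
  For the y component: f_2(F) = u^2 - 2*v^2; d F_2 = (v) du + (u + 2*v) dv
  For the z component: f_3(F) = 1; d F_3 = (-2*u) du + (4*v) dv
Combining and collecting du, dv coefficients:
  coeff of du: -12*u^3 + u^2*v + 24*u*v^2 - 2*u - 2*v^3
  coeff of dv: u^3 + 2*u^2*v - 2*u*v^2 - 4*v^3 + 4*v
F^* omega = (-12*u^3 + u^2*v + 24*u*v^2 - 2*u - 2*v^3) du + (u^3 + 2*u^2*v - 2*u*v^2 - 4*v^3 + 4*v) dv.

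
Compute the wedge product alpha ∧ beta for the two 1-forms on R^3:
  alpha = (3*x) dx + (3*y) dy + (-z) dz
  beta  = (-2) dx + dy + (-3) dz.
alpha ∧ beta = (3*x + 6*y) dx ∧ dy + (-9*x - 2*z) dx ∧ dz + (-9*y + z) dy ∧ dz

Distribute the wedge, using dx_i ∧ dx_j = -dx_j ∧ dx_i and dx_i ∧ dx_i = 0. For each pair (i, j) with i < j, the coefficient of dx_i ∧ dx_j in alpha ∧ beta is (alpha_i * beta_j - alpha_j * beta_i). Collecting: alpha ∧ beta = (3*x + 6*y) dx ∧ dy + (-9*x - 2*z) dx ∧ dz + (-9*y + z) dy ∧ dz.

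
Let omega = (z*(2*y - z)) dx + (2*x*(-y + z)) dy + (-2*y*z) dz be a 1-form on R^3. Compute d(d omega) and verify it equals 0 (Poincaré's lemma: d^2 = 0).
d(d omega) = 0

Step 1: d omega = sum_{i<j} (∂f_j/∂x_i - ∂f_i/∂x_j) dx_i ∧ dx_j:
  coeff of dx ∧ dy: -2*y
  coeff of dx ∧ dz: -2*y + 2*z
  coeff of dy ∧ dz: -2*x - 2*z
Step 2: Apply d again to each 2-form coefficient. The only possible 3-form in R^3 is dx ∧ dy ∧ dz, with coefficient
  ∂(coeff of dy∧dz)/∂x - ∂(coeff of dx∧dz)/∂y + ∂(coeff of dx∧dy)/∂z
  = ∂/∂x (-2*x - 2*z) - ∂/∂y (-2*y + 2*z) + ∂/∂z (-2*y).
Each of these terms simplifies to sums of mixed partials that cancel in pairs. The result is 0 (by equality of mixed partials for smooth functions — Schwarz / Clairaut).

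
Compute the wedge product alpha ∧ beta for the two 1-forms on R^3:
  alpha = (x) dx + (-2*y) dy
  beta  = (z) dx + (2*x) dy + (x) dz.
alpha ∧ beta = (2*x^2 + 2*y*z) dx ∧ dy + (x^2) dx ∧ dz + (-2*x*y) dy ∧ dz

Distribute the wedge, using dx_i ∧ dx_j = -dx_j ∧ dx_i and dx_i ∧ dx_i = 0. For each pair (i, j) with i < j, the coefficient of dx_i ∧ dx_j in alpha ∧ beta is (alpha_i * beta_j - alpha_j * beta_i). Collecting: alpha ∧ beta = (2*x^2 + 2*y*z) dx ∧ dy + (x^2) dx ∧ dz + (-2*x*y) dy ∧ dz.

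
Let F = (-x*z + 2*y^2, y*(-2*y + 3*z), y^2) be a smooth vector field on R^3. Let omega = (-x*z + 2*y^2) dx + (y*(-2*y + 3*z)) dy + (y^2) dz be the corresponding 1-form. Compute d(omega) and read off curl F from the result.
d(omega) = (-y) dy ∧ dz + (-x) dz ∧ dx + (-4*y) dx ∧ dy; curl F = (-y, -x, -4*y)

d omega = sum_{i<j} (∂f_j/∂x_i - ∂f_i/∂x_j) dx_i ∧ dx_j. Under the identification (dy ∧ dz, dz ∧ dx, dx ∧ dy) ↔ (e_x, e_y, e_z), the coefficients are exactly the components of curl F. Compute:
  ∂R/∂y - ∂Q/∂z = (2*y) - (3*y) = -y
  ∂P/∂z - ∂R/∂x = (-x) - (0) = -x
  ∂Q/∂x - ∂P/∂y = (0) - (4*y) = -4*y.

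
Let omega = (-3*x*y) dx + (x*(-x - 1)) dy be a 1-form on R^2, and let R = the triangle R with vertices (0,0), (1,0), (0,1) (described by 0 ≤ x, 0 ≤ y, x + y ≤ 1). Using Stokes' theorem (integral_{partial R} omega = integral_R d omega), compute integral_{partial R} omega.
integral_(partial R) omega = -1/3

Stokes: integral_partial_R omega = integral_R d omega with d omega = (∂Q/∂x - ∂P/∂y) dx ∧ dy.
  ∂Q/∂x = -2*x - 1
  ∂P/∂y = -3*x
  integrand = ∂Q/∂x - ∂P/∂y = x - 1.
Integrating over R: integral_0^1 integral_0^{1-x} (x - 1) dy dx = -1/3.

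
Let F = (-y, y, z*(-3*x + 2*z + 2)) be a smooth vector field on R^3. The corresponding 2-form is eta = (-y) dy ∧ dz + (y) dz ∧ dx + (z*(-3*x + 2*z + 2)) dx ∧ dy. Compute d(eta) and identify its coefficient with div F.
d(eta) = (-3*x + 4*z + 3) dx ∧ dy ∧ dz; div F = -3*x + 4*z + 3

For a 2-form in R^3 of the form above, applying d gives a 3-form with coefficient ∂P/∂x + ∂Q/∂y + ∂R/∂z:
  ∂P/∂x = 0
  ∂Q/∂y = 1
  ∂R/∂z = -3*x + 4*z + 2
Sum = -3*x + 4*z + 3, which is exactly div F.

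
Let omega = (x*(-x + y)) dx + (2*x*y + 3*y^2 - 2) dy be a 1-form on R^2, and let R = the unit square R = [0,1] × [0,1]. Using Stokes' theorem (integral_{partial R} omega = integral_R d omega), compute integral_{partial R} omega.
integral_(partial R) omega = 1/2

Stokes: integral_partial_R omega = integral_R d omega with d omega = (∂Q/∂x - ∂P/∂y) dx ∧ dy.
  ∂Q/∂x = 2*y
  ∂P/∂y = x
  integrand = ∂Q/∂x - ∂P/∂y = -x + 2*y.
Integrating over R: integral_0^1 integral_0^1 (-x + 2*y) dx dy = 1/2.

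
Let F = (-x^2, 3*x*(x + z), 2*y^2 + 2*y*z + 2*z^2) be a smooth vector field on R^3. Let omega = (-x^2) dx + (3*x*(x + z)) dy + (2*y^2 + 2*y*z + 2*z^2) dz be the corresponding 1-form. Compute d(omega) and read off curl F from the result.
d(omega) = (-3*x + 4*y + 2*z) dy ∧ dz + (0) dz ∧ dx + (6*x + 3*z) dx ∧ dy; curl F = (-3*x + 4*y + 2*z, 0, 6*x + 3*z)

d omega = sum_{i<j} (∂f_j/∂x_i - ∂f_i/∂x_j) dx_i ∧ dx_j. Under the identification (dy ∧ dz, dz ∧ dx, dx ∧ dy) ↔ (e_x, e_y, e_z), the coefficients are exactly the components of curl F. Compute:
  ∂R/∂y - ∂Q/∂z = (4*y + 2*z) - (3*x) = -3*x + 4*y + 2*z
  ∂P/∂z - ∂R/∂x = (0) - (0) = 0
  ∂Q/∂x - ∂P/∂y = (6*x + 3*z) - (0) = 6*x + 3*z.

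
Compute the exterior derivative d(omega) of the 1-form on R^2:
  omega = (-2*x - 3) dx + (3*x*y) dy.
d(omega) = (3*y) dx ∧ dy

For a 1-form omega = sum_i f_i dx_i, the exterior derivative is
  d(omega) = sum_{i < j} (∂f_j/∂x_i - ∂f_i/∂x_j) dx_i ∧ dx_j.
  coefficient of dx ∧ dy: ∂f_2/∂x - ∂f_1/∂y = ∂(3*x*y)/∂x - ∂(-2*x - 3)/∂y = 3*y
Assembling: d(omega) = (3*y) dx ∧ dy.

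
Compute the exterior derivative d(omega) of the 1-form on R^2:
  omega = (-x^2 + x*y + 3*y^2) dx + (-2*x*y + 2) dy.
d(omega) = (-x - 8*y) dx ∧ dy

For a 1-form omega = sum_i f_i dx_i, the exterior derivative is
  d(omega) = sum_{i < j} (∂f_j/∂x_i - ∂f_i/∂x_j) dx_i ∧ dx_j.
  coefficient of dx ∧ dy: ∂f_2/∂x - ∂f_1/∂y = ∂(-2*x*y + 2)/∂x - ∂(-x^2 + x*y + 3*y^2)/∂y = -x - 8*y
Assembling: d(omega) = (-x - 8*y) dx ∧ dy.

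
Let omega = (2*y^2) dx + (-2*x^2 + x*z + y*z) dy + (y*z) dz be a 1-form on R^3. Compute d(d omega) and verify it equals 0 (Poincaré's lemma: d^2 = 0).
d(d omega) = 0

Step 1: d omega = sum_{i<j} (∂f_j/∂x_i - ∂f_i/∂x_j) dx_i ∧ dx_j:
  coeff of dx ∧ dy: -4*x - 4*y + z
  coeff of dx ∧ dz: 0
  coeff of dy ∧ dz: -x - y + z
Step 2: Apply d again to each 2-form coefficient. The only possible 3-form in R^3 is dx ∧ dy ∧ dz, with coefficient
  ∂(coeff of dy∧dz)/∂x - ∂(coeff of dx∧dz)/∂y + ∂(coeff of dx∧dy)/∂z
  = ∂/∂x (-x - y + z) - ∂/∂y (0) + ∂/∂z (-4*x - 4*y + z).
Each of these terms simplifies to sums of mixed partials that cancel in pairs. The result is 0 (by equality of mixed partials for smooth functions — Schwarz / Clairaut).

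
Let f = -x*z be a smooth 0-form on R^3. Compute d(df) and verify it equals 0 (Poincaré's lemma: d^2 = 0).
d(df) = 0

Step 1: df = sum_i (∂f/∂x_i) dx_i = (-z) dx + (0) dy + (-x) dz.
Step 2: Apply d again. Using the 1-form formula, the coefficient of dx ∧ dy in d(df) is ∂^2 f/∂x ∂y - ∂^2 f/∂y ∂x = (0) - (0) = 0 (equality of mixed partials for smooth f).
Similarly for dx ∧ dz and dy ∧ dz — all coefficients vanish. So d(df) = 0.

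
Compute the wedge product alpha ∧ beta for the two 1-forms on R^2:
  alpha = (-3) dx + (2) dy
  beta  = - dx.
alpha ∧ beta = (2) dx ∧ dy

Distribute the wedge, using dx_i ∧ dx_j = -dx_j ∧ dx_i and dx_i ∧ dx_i = 0. For each pair (i, j) with i < j, the coefficient of dx_i ∧ dx_j in alpha ∧ beta is (alpha_i * beta_j - alpha_j * beta_i). Collecting: alpha ∧ beta = (2) dx ∧ dy.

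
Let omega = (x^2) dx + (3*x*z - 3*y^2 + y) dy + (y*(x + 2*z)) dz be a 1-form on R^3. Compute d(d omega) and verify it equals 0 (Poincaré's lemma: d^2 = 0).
d(d omega) = 0

Step 1: d omega = sum_{i<j} (∂f_j/∂x_i - ∂f_i/∂x_j) dx_i ∧ dx_j:
  coeff of dx ∧ dy: 3*z
  coeff of dx ∧ dz: y
  coeff of dy ∧ dz: -2*x + 2*z
Step 2: Apply d again to each 2-form coefficient. The only possible 3-form in R^3 is dx ∧ dy ∧ dz, with coefficient
  ∂(coeff of dy∧dz)/∂x - ∂(coeff of dx∧dz)/∂y + ∂(coeff of dx∧dy)/∂z
  = ∂/∂x (-2*x + 2*z) - ∂/∂y (y) + ∂/∂z (3*z).
Each of these terms simplifies to sums of mixed partials that cancel in pairs. The result is 0 (by equality of mixed partials for smooth functions — Schwarz / Clairaut).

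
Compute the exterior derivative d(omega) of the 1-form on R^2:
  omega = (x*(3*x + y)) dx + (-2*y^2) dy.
d(omega) = (-x) dx ∧ dy

For a 1-form omega = sum_i f_i dx_i, the exterior derivative is
  d(omega) = sum_{i < j} (∂f_j/∂x_i - ∂f_i/∂x_j) dx_i ∧ dx_j.
  coefficient of dx ∧ dy: ∂f_2/∂x - ∂f_1/∂y = ∂(-2*y^2)/∂x - ∂(x*(3*x + y))/∂y = -x
Assembling: d(omega) = (-x) dx ∧ dy.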